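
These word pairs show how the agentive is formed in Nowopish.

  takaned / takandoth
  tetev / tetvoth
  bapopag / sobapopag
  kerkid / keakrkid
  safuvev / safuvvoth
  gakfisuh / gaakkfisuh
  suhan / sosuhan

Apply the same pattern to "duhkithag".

soduhkithag

takaned and kerkid both end in -d yet inflect differently (takandoth, keakrkid), so the final letter is not what conditions the rule; the last vowel is.
"duhkithag" has last vowel 'a'. The stems whose last vowel is 'a' (suhan → sosuhan, bapopag → sobapopag) add the prefix so-.
The other patterns: stems whose last vowel is 'e' delete the last vowel and add -oth; stems whose last vowel is 'i' or 'u' insert -ak- after the first vowel.
So duhkithag → soduhkithag.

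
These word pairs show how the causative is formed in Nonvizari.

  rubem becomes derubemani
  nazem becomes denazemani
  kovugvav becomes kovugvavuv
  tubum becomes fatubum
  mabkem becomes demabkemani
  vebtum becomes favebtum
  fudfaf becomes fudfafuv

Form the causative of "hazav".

hazavuv

rubem and tubum both end in -m yet inflect differently (derubemani, fatubum), so the final letter is not what conditions the rule; the last vowel is.
"hazav" has last vowel 'a'. The stems whose last vowel is 'a' (kovugvav → kovugvavuv, fudfaf → fudfafuv) add -uv.
The other patterns: stems whose last vowel is 'e' add de- … -ani around the stem; stems whose last vowel is 'u' add the prefix fa-.
So hazav → hazavuv.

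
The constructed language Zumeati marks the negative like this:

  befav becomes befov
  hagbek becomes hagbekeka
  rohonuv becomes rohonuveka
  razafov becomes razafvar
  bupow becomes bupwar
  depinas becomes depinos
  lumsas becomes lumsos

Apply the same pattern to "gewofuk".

gewofukeka

razafov and befav both end in -v yet inflect differently (razafvar, befov), so the final letter is not what conditions the rule; the last vowel is.
"gewofuk" has last vowel 'u'. The one such stem in the data (rohonuv → rohonuveka) adds -eka, so the same rule applies.
The other patterns: stems whose last vowel is 'o' delete the last vowel and add -ar; stems whose last vowel is 'a' change the last vowel to 'o'.
So gewofuk → gewofukeka.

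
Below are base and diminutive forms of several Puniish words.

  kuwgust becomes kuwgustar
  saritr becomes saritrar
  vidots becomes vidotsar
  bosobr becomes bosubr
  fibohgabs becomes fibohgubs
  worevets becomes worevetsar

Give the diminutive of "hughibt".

hughubt

fibohgabs and worevets both end in -s yet inflect differently (fibohgubs, worevetsar), so the final letter is not what conditions the rule; the second-to-last letter is.
"hughibt" has second-to-last letter 'b'. The stems whose second-to-last letter is 'b' (fibohgabs → fibohgubs, bosobr → bosubr) change the last vowel to 'u'.
The other pattern: stems whose second-to-last letter is 's' or 't' add -ar.
So hughibt → hughubt.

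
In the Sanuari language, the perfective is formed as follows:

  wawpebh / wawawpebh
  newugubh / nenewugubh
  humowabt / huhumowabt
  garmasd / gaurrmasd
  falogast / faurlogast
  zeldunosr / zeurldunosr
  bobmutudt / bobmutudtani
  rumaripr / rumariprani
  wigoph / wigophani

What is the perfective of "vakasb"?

humowabt and falogast both end in -t yet inflect differently (huhumowabt, faurlogast), so the final letter is not what conditions the rule; the second-to-last letter is.
"vakasb" has second-to-last letter 's'. The stems whose second-to-last letter is 's' (garmasd → gaurrmasd, falogast → faurlogast, zeldunosr → zeurldunosr) insert -ur- after the first vowel.
The other patterns: stems whose second-to-last letter is 'b' repeat the first consonant+vowel as a prefix; stems whose second-to-last letter is 'd' or 'p' add -ani.
So vakasb → vaurkasb.

vaurkasb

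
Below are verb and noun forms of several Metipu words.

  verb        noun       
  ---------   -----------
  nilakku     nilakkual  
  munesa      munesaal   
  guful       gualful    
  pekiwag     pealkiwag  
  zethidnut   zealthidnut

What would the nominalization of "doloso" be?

dolosoal

"doloso" ends in a vowel. The stems ending in a vowel (nilakku → nilakkual, munesa → munesaal) add -al.
So doloso → dolosoal.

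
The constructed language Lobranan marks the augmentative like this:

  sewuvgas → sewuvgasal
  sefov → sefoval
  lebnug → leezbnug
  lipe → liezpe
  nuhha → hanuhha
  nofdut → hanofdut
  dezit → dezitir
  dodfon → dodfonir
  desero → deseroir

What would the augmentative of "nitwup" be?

hanitwup

nofdut and dezit both end in -t yet inflect differently (hanofdut, dezitir), so the final letter is not what conditions the rule; the first letter is.
"nitwup" begins with n-. The stems beginning with n- (nuhha → hanuhha, nofdut → hanofdut) add the prefix ha-.
The other patterns: stems beginning with s- add -al; stems beginning with l- insert -ez- after the first vowel; stems beginning with d- add -ir.
So nitwup → hanitwup.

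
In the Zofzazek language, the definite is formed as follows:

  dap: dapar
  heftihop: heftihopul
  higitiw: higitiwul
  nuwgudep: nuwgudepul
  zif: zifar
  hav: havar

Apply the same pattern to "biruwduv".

biruwduvul

dap and heftihop both end in -p yet inflect differently (dapar, heftihopul), so the final letter is not what conditions the rule; the number of vowels is.
"biruwduv" has 3 vowels. The stems with 3 vowels (heftihop → heftihopul, higitiw → higitiwul, nuwgudep → nuwgudepul) add -ul.
So biruwduv → biruwduvul.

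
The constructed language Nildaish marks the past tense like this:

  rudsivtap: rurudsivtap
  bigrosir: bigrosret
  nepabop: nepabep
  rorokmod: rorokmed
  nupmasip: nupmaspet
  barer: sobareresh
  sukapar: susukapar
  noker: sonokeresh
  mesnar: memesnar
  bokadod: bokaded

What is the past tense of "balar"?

bigrosir and noker both end in -r yet inflect differently (bigrosret, sonokeresh), so the final letter is not what conditions the rule; the last vowel is.
"balar" has last vowel 'a'. The stems whose last vowel is 'a' (rudsivtap → rurudsivtap, sukapar → susukapar, mesnar → memesnar) repeat the first consonant+vowel as a prefix.
The other patterns: stems whose last vowel is 'i' delete the last vowel and add -et; stems whose last vowel is 'e' add so- … -esh around the stem; stems whose last vowel is 'o' change the last vowel to 'e'.
So balar → babalar.

babalar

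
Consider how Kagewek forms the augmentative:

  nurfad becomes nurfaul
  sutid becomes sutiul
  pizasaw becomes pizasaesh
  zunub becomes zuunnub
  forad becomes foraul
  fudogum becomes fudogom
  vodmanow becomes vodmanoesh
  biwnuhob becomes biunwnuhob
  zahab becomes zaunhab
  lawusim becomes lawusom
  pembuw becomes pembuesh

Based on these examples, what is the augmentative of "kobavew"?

pizasaw and forad both have last vowel 'a' yet inflect differently (pizasaesh, foraul), so the last vowel is not what conditions the rule; the final letter is.
"kobavew" ends in -w. The stems ending in -w (vodmanow → vodmanoesh, pembuw → pembuesh, pizasaw → pizasaesh) drop the final letter and add -esh.
The other patterns: stems ending in -d drop the final letter and add -ul; stems ending in -b insert -un- after the first vowel; stems ending in -m change the last vowel to 'o'.
So kobavew → kobaveesh.

kobaveesh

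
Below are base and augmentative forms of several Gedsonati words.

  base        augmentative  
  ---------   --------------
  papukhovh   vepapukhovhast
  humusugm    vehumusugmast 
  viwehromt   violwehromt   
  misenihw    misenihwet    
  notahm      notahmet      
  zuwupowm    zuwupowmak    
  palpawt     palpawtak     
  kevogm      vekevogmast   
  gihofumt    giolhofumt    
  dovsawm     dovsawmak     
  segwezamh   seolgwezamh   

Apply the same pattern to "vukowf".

notahm and dovsawm both end in -m yet inflect differently (notahmet, dovsawmak), so the final letter is not what conditions the rule; the second-to-last letter is.
"vukowf" has second-to-last letter 'w'. The stems whose second-to-last letter is 'w' (dovsawm → dovsawmak, palpawt → palpawtak, zuwupowm → zuwupowmak) add -ak.
So vukowf → vukowfak.

vukowfak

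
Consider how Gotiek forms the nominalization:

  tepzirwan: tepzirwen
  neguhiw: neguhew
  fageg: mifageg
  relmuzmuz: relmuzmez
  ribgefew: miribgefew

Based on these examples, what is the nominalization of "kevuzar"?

"kevuzar" has last vowel 'a'. The one such stem in the data (tepzirwan → tepzirwen) changes the last vowel to 'e' (as do neguhiw, relmuzmuz), so the same rule applies.
So kevuzar → kevuzer.

kevuzer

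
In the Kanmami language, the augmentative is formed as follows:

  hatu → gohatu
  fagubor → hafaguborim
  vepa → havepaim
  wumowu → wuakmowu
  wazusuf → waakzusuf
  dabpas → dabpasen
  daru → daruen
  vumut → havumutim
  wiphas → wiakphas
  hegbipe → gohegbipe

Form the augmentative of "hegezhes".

gohegezhes

"hegezhes" begins with h-. The stems beginning with h- (hegbipe → gohegbipe, hatu → gohatu) add the prefix go-.
The other patterns: stems beginning with w- insert -ak- after the first vowel; stems beginning with d- add -en; stems beginning with f- or v- add ha- … -im around the stem.
So hegezhes → gohegezhes.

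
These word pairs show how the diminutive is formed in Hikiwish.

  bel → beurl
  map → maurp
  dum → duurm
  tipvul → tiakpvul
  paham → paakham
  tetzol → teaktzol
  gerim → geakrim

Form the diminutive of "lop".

bel and tipvul both end in -l yet inflect differently (beurl, tiakpvul), so the final letter is not what conditions the rule; the number of vowels is.
"lop" has 1 vowel. The stems with 1 vowel (bel → beurl, map → maurp, dum → duurm) insert -ur- after the first vowel.
So lop → lourp.

lourp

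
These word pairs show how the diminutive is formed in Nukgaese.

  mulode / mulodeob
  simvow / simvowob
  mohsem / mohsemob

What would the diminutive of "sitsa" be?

sitsaob

Every pair shown (mulode → mulodeob, simvow → simvowob, mohsem → mohsemob) follows the same rule: add -ob.
So sitsa → sitsaob.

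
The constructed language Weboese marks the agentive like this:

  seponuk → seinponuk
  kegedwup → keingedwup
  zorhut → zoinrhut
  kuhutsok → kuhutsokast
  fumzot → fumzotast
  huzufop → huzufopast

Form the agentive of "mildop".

mildopast

"mildop" has last vowel 'o'. The stems whose last vowel is 'o' (kuhutsok → kuhutsokast, fumzot → fumzotast, huzufop → huzufopast) add -ast.
The other pattern: stems whose last vowel is 'u' insert -in- after the first vowel.
So mildop → mildopast.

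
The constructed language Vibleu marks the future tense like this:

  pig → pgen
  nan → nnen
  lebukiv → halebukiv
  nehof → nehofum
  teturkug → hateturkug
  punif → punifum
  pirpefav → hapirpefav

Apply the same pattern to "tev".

pig and teturkug both end in -g yet inflect differently (pgen, hateturkug), so the final letter is not what conditions the rule; the number of vowels is.
"tev" has 1 vowel. The stems with 1 vowel (nan → nnen, pig → pgen) delete the last vowel and add -en.
The other patterns: stems with 2 vowels add -um; stems with 3 vowels add the prefix ha-.
So tev → tven.

tven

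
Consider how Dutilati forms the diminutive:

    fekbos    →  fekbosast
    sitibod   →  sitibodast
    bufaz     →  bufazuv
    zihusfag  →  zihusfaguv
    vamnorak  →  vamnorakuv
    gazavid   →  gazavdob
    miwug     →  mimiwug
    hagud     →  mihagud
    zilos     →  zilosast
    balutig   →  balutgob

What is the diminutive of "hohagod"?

hohagodast

hagud and gazavid both end in -d yet inflect differently (mihagud, gazavdob), so the final letter is not what conditions the rule; the last vowel is.
"hohagod" has last vowel 'o'. The stems whose last vowel is 'o' (fekbos → fekbosast, sitibod → sitibodast, zilos → zilosast) add -ast.
So hohagod → hohagodast.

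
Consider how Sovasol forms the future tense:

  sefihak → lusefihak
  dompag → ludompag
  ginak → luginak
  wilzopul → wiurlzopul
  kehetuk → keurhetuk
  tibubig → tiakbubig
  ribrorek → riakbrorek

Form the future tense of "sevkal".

sefihak and kehetuk both end in -k yet inflect differently (lusefihak, keurhetuk), so the final letter is not what conditions the rule; the last vowel is.
"sevkal" has last vowel 'a'. The stems whose last vowel is 'a' (sefihak → lusefihak, dompag → ludompag, ginak → luginak) add the prefix lu-.
The other patterns: stems whose last vowel is 'u' insert -ur- after the first vowel; stems whose last vowel is 'e' or 'i' insert -ak- after the first vowel.
So sevkal → lusevkal.

lusevkal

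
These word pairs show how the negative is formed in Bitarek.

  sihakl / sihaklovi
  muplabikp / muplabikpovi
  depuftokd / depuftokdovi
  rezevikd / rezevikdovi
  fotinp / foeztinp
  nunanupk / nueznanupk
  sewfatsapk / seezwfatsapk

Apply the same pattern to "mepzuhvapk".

muplabikp and fotinp both end in -p yet inflect differently (muplabikpovi, foeztinp), so the final letter is not what conditions the rule; the second-to-last letter is.
"mepzuhvapk" has second-to-last letter 'p'. The stems whose second-to-last letter is 'p' (nunanupk → nueznanupk, sewfatsapk → seezwfatsapk) insert -ez- after the first vowel.
So mepzuhvapk → meezpzuhvapk.

meezpzuhvapk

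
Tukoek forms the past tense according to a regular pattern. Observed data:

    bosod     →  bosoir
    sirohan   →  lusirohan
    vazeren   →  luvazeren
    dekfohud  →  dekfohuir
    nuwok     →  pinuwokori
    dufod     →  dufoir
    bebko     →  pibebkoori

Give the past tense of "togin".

bosod and bebko both have last vowel 'o' yet inflect differently (bosoir, pibebkoori), so the last vowel is not what conditions the rule; the final letter is.
"togin" ends in -n. The stems ending in -n (vazeren → luvazeren, sirohan → lusirohan) add the prefix lu-.
So togin → lutogin.

lutogin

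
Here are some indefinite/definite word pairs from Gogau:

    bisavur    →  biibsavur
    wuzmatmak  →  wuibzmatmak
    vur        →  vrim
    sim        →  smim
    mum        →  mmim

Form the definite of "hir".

"hir" has 1 vowel. The stems with 1 vowel (vur → vrim, sim → smim, mum → mmim) delete the last vowel and add -im.
The other pattern: stems with 3 vowels insert -ib- after the first vowel.
So hir → hrim.

hrim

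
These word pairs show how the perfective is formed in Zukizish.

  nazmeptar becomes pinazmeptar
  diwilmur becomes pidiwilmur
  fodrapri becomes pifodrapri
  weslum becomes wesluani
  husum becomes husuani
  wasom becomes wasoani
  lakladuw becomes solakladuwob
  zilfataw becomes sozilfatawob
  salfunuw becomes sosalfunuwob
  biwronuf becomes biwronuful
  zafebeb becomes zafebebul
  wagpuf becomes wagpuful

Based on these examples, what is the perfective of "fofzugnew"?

sofofzugnewob

"fofzugnew" ends in -w. The stems ending in -w (lakladuw → solakladuwob, zilfataw → sozilfatawob, salfunuw → sosalfunuwob) add so- … -ob around the stem.
The other patterns: stems ending in -i or -r add the prefix pi-; stems ending in -m drop the final letter and add -ani; stems ending in -b or -f add -ul.
So fofzugnew → sofofzugnewob.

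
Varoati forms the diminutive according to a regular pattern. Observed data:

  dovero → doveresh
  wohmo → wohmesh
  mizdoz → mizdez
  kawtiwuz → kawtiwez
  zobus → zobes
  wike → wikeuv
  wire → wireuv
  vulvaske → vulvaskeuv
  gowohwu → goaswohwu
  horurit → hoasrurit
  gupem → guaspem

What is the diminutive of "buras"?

bures

dovero and mizdoz both have last vowel 'o' yet inflect differently (doveresh, mizdez), so the last vowel is not what conditions the rule; the final letter is.
"buras" ends in -s. The one such stem in the data (zobus → zobes) changes the last vowel to 'e' (as do mizdoz, kawtiwuz), so the same rule applies.
The other patterns: stems ending in -o drop the final letter and add -esh; stems ending in -e add -uv; stems ending in -m, -t or -u insert -as- after the first vowel.
So buras → bures.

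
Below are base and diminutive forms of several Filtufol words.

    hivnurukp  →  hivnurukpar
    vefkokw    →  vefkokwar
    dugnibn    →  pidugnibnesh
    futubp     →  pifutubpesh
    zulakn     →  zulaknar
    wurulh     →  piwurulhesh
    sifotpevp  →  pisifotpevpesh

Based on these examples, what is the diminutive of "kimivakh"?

kimivakhar

"kimivakh" has second-to-last letter 'k'. The stems whose second-to-last letter is 'k' (zulakn → zulaknar, vefkokw → vefkokwar, hivnurukp → hivnurukpar) add -ar.
The other pattern: stems whose second-to-last letter is 'b', 'l' or 'v' add pi- … -esh around the stem.
So kimivakh → kimivakhar.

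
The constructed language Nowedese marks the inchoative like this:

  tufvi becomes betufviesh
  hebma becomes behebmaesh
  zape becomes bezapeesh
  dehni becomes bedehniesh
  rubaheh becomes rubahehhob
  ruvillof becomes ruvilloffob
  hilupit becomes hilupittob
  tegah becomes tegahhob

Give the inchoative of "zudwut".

zape and rubaheh both have last vowel 'e' yet inflect differently (bezapeesh, rubahehhob), so the last vowel is not what conditions the rule; whether the stem ends in a vowel or a consonant is.
"zudwut" ends in a consonant. The stems ending in a consonant (rubaheh → rubahehhob, ruvillof → ruvilloffob, hilupit → hilupittob) double the final consonant and add -ob.
So zudwut → zudwuttob.

zudwuttob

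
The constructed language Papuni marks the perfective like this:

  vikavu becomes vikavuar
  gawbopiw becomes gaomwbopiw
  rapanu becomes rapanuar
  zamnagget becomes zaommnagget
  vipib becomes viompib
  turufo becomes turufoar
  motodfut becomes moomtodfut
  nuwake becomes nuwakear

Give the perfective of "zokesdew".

zoomkesdew

motodfut and rapanu both have last vowel 'u' yet inflect differently (moomtodfut, rapanuar), so the last vowel is not what conditions the rule; whether the stem ends in a vowel or a consonant is.
"zokesdew" ends in a consonant. The stems ending in a consonant (vipib → viompib, gawbopiw → gaomwbopiw, motodfut → moomtodfut) insert -om- after the first vowel.
So zokesdew → zoomkesdew.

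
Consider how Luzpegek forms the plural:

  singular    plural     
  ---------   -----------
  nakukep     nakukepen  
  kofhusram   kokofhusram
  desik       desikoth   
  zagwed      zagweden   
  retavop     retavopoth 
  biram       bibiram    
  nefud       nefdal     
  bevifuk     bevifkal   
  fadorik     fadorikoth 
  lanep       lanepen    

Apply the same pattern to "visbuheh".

visbuhehen

"visbuheh" has last vowel 'e'. The stems whose last vowel is 'e' (zagwed → zagweden, lanep → lanepen, nakukep → nakukepen) add -en.
The other patterns: stems whose last vowel is 'u' delete the last vowel and add -al; stems whose last vowel is 'a' repeat the first consonant+vowel as a prefix; stems whose last vowel is 'i' or 'o' add -oth.
So visbuheh → visbuhehen.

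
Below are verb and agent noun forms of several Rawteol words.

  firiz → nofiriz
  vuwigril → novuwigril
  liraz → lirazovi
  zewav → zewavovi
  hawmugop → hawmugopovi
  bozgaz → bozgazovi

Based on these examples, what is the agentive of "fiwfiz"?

firiz and liraz both end in -z yet inflect differently (nofiriz, lirazovi), so the final letter is not what conditions the rule; the last vowel is.
"fiwfiz" has last vowel 'i'. The stems whose last vowel is 'i' (firiz → nofiriz, vuwigril → novuwigril) add the prefix no-.
So fiwfiz → nofiwfiz.

nofiwfiz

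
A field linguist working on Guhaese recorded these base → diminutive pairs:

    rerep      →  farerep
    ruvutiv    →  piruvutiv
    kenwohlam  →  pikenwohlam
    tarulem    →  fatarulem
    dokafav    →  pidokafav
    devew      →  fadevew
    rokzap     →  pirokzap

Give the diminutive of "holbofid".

tarulem and kenwohlam both end in -m yet inflect differently (fatarulem, pikenwohlam), so the final letter is not what conditions the rule; the last vowel is.
"holbofid" has last vowel 'i'. The one such stem in the data (ruvutiv → piruvutiv) adds the prefix pi-, so the same rule applies.
The other pattern: stems whose last vowel is 'e' add the prefix fa-.
So holbofid → piholbofid.

piholbofid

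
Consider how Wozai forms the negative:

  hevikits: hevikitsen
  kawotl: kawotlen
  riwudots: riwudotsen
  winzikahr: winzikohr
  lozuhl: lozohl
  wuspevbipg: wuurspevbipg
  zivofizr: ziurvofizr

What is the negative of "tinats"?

tinatsen

kawotl and lozuhl both end in -l yet inflect differently (kawotlen, lozohl), so the final letter is not what conditions the rule; the second-to-last letter is.
"tinats" has second-to-last letter 't'. The stems whose second-to-last letter is 't' (hevikits → hevikitsen, kawotl → kawotlen, riwudots → riwudotsen) add -en.
The other patterns: stems whose second-to-last letter is 'h' change the last vowel to 'o'; stems whose second-to-last letter is 'p' or 'z' insert -ur- after the first vowel.
So tinats → tinatsen.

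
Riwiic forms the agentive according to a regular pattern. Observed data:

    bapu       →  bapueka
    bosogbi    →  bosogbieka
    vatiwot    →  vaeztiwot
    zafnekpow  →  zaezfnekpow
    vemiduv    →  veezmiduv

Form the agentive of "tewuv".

"tewuv" ends in a consonant. The stems ending in a consonant (vatiwot → vaeztiwot, zafnekpow → zaezfnekpow, vemiduv → veezmiduv) insert -ez- after the first vowel.
The other pattern: stems ending in a vowel add -eka.
So tewuv → teezwuv.

teezwuv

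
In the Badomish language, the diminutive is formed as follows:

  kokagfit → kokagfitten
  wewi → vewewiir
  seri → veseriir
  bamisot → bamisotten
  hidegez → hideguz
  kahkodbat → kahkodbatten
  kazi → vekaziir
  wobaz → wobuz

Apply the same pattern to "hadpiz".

hadpuz

wobaz and kahkodbat both have last vowel 'a' yet inflect differently (wobuz, kahkodbatten), so the last vowel is not what conditions the rule; the final letter is.
"hadpiz" ends in -z. The stems ending in -z (wobaz → wobuz, hidegez → hideguz) change the last vowel to 'u'.
The other patterns: stems ending in -i add ve- … -ir around the stem; stems ending in -t double the final consonant and add -en.
So hadpiz → hadpuz.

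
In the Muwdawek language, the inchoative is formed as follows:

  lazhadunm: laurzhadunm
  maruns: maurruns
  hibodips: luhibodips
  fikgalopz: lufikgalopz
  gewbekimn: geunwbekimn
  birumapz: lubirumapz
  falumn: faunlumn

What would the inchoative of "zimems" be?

"zimems" has second-to-last letter 'm'. The stems whose second-to-last letter is 'm' (falumn → faunlumn, gewbekimn → geunwbekimn) insert -un- after the first vowel.
The other patterns: stems whose second-to-last letter is 'n' insert -ur- after the first vowel; stems whose second-to-last letter is 'p' add the prefix lu-.
So zimems → ziunmems.

ziunmems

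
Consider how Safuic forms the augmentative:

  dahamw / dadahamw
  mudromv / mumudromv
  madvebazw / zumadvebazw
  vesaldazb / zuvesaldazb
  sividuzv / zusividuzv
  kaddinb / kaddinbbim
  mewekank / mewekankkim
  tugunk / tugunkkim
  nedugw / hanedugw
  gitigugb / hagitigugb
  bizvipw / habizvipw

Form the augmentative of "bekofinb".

dahamw and madvebazw both end in -w yet inflect differently (dadahamw, zumadvebazw), so the final letter is not what conditions the rule; the second-to-last letter is.
"bekofinb" has second-to-last letter 'n'. The stems whose second-to-last letter is 'n' (kaddinb → kaddinbbim, mewekank → mewekankkim, tugunk → tugunkkim) double the final consonant and add -im.
The other patterns: stems whose second-to-last letter is 'm' repeat the first consonant+vowel as a prefix; stems whose second-to-last letter is 'z' add the prefix zu-; stems whose second-to-last letter is 'g' or 'p' add the prefix ha-.
So bekofinb → bekofinbbim.

bekofinbbim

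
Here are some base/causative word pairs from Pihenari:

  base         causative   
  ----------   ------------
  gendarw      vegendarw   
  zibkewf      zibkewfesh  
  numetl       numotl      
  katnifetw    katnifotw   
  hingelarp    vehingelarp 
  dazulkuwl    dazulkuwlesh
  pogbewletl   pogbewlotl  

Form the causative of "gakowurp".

vegakowurp

"gakowurp" has second-to-last letter 'r'. The stems whose second-to-last letter is 'r' (gendarw → vegendarw, hingelarp → vehingelarp) add the prefix ve-.
The other patterns: stems whose second-to-last letter is 't' change the last vowel to 'o'; stems whose second-to-last letter is 'w' add -esh.
So gakowurp → vegakowurp.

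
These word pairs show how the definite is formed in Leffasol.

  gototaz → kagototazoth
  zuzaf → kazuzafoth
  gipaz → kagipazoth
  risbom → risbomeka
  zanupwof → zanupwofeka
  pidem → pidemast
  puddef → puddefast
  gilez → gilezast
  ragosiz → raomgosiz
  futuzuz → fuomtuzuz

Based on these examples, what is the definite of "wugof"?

zuzaf and zanupwof both end in -f yet inflect differently (kazuzafoth, zanupwofeka), so the final letter is not what conditions the rule; the last vowel is.
"wugof" has last vowel 'o'. The stems whose last vowel is 'o' (risbom → risbomeka, zanupwof → zanupwofeka) add -eka.
So wugof → wugofeka.

wugofeka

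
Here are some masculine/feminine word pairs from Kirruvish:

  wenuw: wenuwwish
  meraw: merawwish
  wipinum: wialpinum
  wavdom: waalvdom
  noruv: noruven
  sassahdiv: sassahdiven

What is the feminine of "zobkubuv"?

wenuw and wipinum both have last vowel 'u' yet inflect differently (wenuwwish, wialpinum), so the last vowel is not what conditions the rule; the final letter is.
"zobkubuv" ends in -v. The stems ending in -v (noruv → noruven, sassahdiv → sassahdiven) add -en.
The other patterns: stems ending in -w double the final consonant and add -ish; stems ending in -m insert -al- after the first vowel.
So zobkubuv → zobkubuven.

zobkubuven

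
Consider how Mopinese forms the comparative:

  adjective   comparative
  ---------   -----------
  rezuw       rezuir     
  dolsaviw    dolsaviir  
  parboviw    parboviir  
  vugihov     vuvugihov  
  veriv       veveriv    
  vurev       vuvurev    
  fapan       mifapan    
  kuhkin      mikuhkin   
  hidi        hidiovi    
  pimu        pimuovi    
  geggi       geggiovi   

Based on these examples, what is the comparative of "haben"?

mihaben

dolsaviw and veriv both have last vowel 'i' yet inflect differently (dolsaviir, veveriv), so the last vowel is not what conditions the rule; the final letter is.
"haben" ends in -n. The stems ending in -n (fapan → mifapan, kuhkin → mikuhkin) add the prefix mi-.
So haben → mihaben.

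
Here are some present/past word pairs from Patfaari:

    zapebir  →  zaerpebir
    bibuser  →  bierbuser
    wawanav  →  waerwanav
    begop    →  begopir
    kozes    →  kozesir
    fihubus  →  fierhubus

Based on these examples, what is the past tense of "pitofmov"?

fihubus and kozes both end in -s yet inflect differently (fierhubus, kozesir), so the final letter is not what conditions the rule; the number of vowels is.
"pitofmov" has 3 vowels. The stems with 3 vowels (zapebir → zaerpebir, bibuser → bierbuser, fihubus → fierhubus) insert -er- after the first vowel.
So pitofmov → piertofmov.

piertofmov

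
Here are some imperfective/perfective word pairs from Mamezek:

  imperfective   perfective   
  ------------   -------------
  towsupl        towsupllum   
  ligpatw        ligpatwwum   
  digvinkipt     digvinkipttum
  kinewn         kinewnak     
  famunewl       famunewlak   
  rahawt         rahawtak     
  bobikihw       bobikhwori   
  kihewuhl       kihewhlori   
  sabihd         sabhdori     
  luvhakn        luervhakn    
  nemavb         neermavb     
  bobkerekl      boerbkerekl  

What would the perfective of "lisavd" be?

liersavd

"lisavd" has second-to-last letter 'v'. The one such stem in the data (nemavb → neermavb) inserts -er- after the first vowel (as do luvhakn, bobkerekl), so the same rule applies.
The other patterns: stems whose second-to-last letter is 'p' or 't' double the final consonant and add -um; stems whose second-to-last letter is 'w' add -ak; stems whose second-to-last letter is 'h' delete the last vowel and add -ori.
So lisavd → liersavd.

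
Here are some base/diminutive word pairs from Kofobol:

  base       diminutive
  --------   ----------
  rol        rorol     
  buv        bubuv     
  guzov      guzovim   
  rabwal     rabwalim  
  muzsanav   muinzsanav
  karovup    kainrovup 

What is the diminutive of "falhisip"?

fainlhisip

buv and guzov both end in -v yet inflect differently (bubuv, guzovim), so the final letter is not what conditions the rule; the number of vowels is.
"falhisip" has 3 vowels. The stems with 3 vowels (muzsanav → muinzsanav, karovup → kainrovup) insert -in- after the first vowel.
The other patterns: stems with 1 vowel repeat the first consonant+vowel as a prefix; stems with 2 vowels add -im.
So falhisip → fainlhisip.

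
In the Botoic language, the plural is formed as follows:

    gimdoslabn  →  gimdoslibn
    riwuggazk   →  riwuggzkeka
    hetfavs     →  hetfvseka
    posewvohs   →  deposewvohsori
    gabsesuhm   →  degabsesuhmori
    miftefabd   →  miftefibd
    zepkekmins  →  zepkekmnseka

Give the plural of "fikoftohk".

posewvohs and hetfavs both end in -s yet inflect differently (deposewvohsori, hetfvseka), so the final letter is not what conditions the rule; the second-to-last letter is.
"fikoftohk" has second-to-last letter 'h'. The stems whose second-to-last letter is 'h' (gabsesuhm → degabsesuhmori, posewvohs → deposewvohsori) add de- … -ori around the stem.
The other patterns: stems whose second-to-last letter is 'b' change the last vowel to 'i'; stems whose second-to-last letter is 'n', 'v' or 'z' delete the last vowel and add -eka.
So fikoftohk → defikoftohkori.

defikoftohkori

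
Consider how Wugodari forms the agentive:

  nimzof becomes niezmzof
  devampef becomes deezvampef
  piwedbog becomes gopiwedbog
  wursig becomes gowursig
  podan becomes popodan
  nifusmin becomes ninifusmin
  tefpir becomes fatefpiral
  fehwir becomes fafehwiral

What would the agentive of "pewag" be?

nimzof and piwedbog both have last vowel 'o' yet inflect differently (niezmzof, gopiwedbog), so the last vowel is not what conditions the rule; the final letter is.
"pewag" ends in -g. The stems ending in -g (piwedbog → gopiwedbog, wursig → gowursig) add the prefix go-.
So pewag → gopewag.

gopewag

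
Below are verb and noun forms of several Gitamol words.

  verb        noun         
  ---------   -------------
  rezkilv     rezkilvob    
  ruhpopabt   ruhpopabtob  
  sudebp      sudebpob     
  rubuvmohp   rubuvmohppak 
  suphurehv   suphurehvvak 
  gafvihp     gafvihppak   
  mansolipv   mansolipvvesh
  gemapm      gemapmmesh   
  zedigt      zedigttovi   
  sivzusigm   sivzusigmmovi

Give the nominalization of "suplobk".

suplobkob

sudebp and rubuvmohp both end in -p yet inflect differently (sudebpob, rubuvmohppak), so the final letter is not what conditions the rule; the second-to-last letter is.
"suplobk" has second-to-last letter 'b'. The stems whose second-to-last letter is 'b' (ruhpopabt → ruhpopabtob, sudebp → sudebpob) add -ob.
So suplobk → suplobkob.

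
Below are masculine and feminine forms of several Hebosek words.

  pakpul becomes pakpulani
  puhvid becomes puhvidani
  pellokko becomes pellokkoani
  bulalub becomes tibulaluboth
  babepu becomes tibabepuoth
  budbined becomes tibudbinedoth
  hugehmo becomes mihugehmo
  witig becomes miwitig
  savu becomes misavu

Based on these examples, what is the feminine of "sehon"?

misehon

puhvid and budbined both end in -d yet inflect differently (puhvidani, tibudbinedoth), so the final letter is not what conditions the rule; the first letter is.
"sehon" begins with s-. The one such stem in the data (savu → misavu) adds the prefix mi-, so the same rule applies.
The other patterns: stems beginning with p- add -ani; stems beginning with b- add ti- … -oth around the stem.
So sehon → misehon.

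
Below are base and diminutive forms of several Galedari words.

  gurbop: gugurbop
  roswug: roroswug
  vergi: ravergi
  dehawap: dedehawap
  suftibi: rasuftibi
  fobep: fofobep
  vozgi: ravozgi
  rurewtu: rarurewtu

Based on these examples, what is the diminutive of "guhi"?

roswug and rurewtu both have last vowel 'u' yet inflect differently (roroswug, rarurewtu), so the last vowel is not what conditions the rule; whether the stem ends in a vowel or a consonant is.
"guhi" ends in a vowel. The stems ending in a vowel (rurewtu → rarurewtu, vozgi → ravozgi, vergi → ravergi) add the prefix ra-.
The other pattern: stems ending in a consonant repeat the first consonant+vowel as a prefix.
So guhi → raguhi.

raguhi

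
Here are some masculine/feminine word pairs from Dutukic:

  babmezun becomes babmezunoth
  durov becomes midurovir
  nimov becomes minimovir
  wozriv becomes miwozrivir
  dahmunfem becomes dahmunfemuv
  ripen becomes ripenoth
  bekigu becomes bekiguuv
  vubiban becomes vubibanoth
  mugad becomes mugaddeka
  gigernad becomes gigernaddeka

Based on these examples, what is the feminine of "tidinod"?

vubiban and gigernad both have last vowel 'a' yet inflect differently (vubibanoth, gigernaddeka), so the last vowel is not what conditions the rule; the final letter is.
"tidinod" ends in -d. The stems ending in -d (gigernad → gigernaddeka, mugad → mugaddeka) double the final consonant and add -eka.
The other patterns: stems ending in -n add -oth; stems ending in -v add mi- … -ir around the stem; stems ending in -m or -u add -uv.
So tidinod → tidinoddeka.

tidinoddeka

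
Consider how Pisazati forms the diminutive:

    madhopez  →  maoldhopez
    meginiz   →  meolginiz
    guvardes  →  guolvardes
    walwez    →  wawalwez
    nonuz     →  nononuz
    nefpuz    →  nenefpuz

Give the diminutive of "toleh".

totoleh

madhopez and walwez both end in -z yet inflect differently (maoldhopez, wawalwez), so the final letter is not what conditions the rule; the number of vowels is.
"toleh" has 2 vowels. The stems with 2 vowels (walwez → wawalwez, nonuz → nononuz, nefpuz → nenefpuz) repeat the first consonant+vowel as a prefix.
So toleh → totoleh.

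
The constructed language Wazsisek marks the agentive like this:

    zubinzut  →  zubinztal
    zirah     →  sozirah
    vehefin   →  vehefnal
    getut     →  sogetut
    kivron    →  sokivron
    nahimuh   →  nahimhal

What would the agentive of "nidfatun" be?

nidfatnal

"nidfatun" has 3 vowels. The stems with 3 vowels (zubinzut → zubinztal, vehefin → vehefnal, nahimuh → nahimhal) delete the last vowel and add -al.
The other pattern: stems with 2 vowels add the prefix so-.
So nidfatun → nidfatnal.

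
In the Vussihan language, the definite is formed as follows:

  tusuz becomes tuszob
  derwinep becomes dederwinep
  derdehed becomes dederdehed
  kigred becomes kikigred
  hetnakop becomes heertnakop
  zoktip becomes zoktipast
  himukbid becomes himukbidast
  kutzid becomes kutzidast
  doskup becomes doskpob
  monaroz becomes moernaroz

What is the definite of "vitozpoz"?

zoktip and derwinep both end in -p yet inflect differently (zoktipast, dederwinep), so the final letter is not what conditions the rule; the last vowel is.
"vitozpoz" has last vowel 'o'. The stems whose last vowel is 'o' (hetnakop → heertnakop, monaroz → moernaroz) insert -er- after the first vowel.
The other patterns: stems whose last vowel is 'i' add -ast; stems whose last vowel is 'e' repeat the first consonant+vowel as a prefix; stems whose last vowel is 'u' delete the last vowel and add -ob.
So vitozpoz → viertozpoz.

viertozpoz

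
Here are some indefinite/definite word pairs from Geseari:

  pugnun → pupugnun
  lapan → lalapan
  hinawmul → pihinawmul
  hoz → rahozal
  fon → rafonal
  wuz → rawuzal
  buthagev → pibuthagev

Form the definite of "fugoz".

fufugoz

"fugoz" has 2 vowels. The stems with 2 vowels (lapan → lalapan, pugnun → pupugnun) repeat the first consonant+vowel as a prefix.
So fugoz → fufugoz.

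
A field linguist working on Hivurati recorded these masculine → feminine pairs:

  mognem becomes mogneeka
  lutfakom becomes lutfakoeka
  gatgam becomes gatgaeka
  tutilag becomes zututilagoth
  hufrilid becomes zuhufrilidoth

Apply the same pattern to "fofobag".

zufofobagoth

gatgam and tutilag both have last vowel 'a' yet inflect differently (gatgaeka, zututilagoth), so the last vowel is not what conditions the rule; the final letter is.
"fofobag" ends in -g. The one such stem in the data (tutilag → zututilagoth) adds zu- … -oth around the stem, so the same rule applies.
The other pattern: stems ending in -m drop the final letter and add -eka.
So fofobag → zufofobagoth.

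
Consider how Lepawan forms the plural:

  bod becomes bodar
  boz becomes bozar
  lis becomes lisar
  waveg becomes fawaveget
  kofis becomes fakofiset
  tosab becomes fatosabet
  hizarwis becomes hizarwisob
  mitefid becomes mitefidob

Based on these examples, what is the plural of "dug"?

dugar

lis and kofis both end in -s yet inflect differently (lisar, fakofiset), so the final letter is not what conditions the rule; the number of vowels is.
"dug" has 1 vowel. The stems with 1 vowel (bod → bodar, boz → bozar, lis → lisar) add -ar.
So dug → dugar.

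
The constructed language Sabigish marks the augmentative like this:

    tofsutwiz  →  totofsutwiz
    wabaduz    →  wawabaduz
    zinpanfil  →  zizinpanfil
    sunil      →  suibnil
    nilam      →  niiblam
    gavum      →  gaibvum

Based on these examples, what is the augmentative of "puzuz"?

puibzuz

"puzuz" has 2 vowels. The stems with 2 vowels (sunil → suibnil, nilam → niiblam, gavum → gaibvum) insert -ib- after the first vowel.
The other pattern: stems with 3 vowels repeat the first consonant+vowel as a prefix.
So puzuz → puibzuz.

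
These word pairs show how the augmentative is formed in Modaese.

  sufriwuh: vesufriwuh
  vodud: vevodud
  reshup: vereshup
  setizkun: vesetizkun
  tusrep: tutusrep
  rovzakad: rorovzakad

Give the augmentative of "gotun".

vegotun

reshup and tusrep both end in -p yet inflect differently (vereshup, tutusrep), so the final letter is not what conditions the rule; the last vowel is.
"gotun" has last vowel 'u'. The stems whose last vowel is 'u' (sufriwuh → vesufriwuh, vodud → vevodud, reshup → vereshup) add the prefix ve-.
So gotun → vegotun.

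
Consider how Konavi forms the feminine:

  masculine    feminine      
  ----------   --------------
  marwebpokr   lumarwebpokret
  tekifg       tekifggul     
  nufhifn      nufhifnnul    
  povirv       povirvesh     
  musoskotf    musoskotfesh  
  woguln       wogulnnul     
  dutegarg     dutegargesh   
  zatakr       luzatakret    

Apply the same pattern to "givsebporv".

tekifg and dutegarg both end in -g yet inflect differently (tekifggul, dutegargesh), so the final letter is not what conditions the rule; the second-to-last letter is.
"givsebporv" has second-to-last letter 'r'. The stems whose second-to-last letter is 'r' (dutegarg → dutegargesh, povirv → povirvesh) add -esh.
So givsebporv → givsebporvesh.

givsebporvesh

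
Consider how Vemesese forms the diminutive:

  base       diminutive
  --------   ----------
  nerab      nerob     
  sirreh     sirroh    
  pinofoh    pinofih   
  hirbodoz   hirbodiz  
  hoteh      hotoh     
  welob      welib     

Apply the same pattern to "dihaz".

welob and nerab both end in -b yet inflect differently (welib, nerob), so the final letter is not what conditions the rule; the last vowel is.
"dihaz" has last vowel 'a'. The one such stem in the data (nerab → nerob) changes the last vowel to 'o' (as do sirreh, hoteh), so the same rule applies.
The other pattern: stems whose last vowel is 'o' change the last vowel to 'i'.
So dihaz → dihoz.

dihoz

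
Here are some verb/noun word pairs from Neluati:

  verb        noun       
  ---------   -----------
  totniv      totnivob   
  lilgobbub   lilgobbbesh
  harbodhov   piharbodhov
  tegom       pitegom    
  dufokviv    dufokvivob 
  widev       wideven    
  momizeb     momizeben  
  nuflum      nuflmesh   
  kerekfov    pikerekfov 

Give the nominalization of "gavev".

momizeb and lilgobbub both end in -b yet inflect differently (momizeben, lilgobbbesh), so the final letter is not what conditions the rule; the last vowel is.
"gavev" has last vowel 'e'. The stems whose last vowel is 'e' (widev → wideven, momizeb → momizeben) add -en.
So gavev → gaveven.

gaveven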